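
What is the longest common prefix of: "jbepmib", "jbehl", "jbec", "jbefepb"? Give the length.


Words: jbepmib, jbehl, jbec, jbefepb
  Position 0: all 'j' => match
  Position 1: all 'b' => match
  Position 2: all 'e' => match
  Position 3: ('p', 'h', 'c', 'f') => mismatch, stop
LCP = "jbe" (length 3)

3


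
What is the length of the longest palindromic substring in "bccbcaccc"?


Input: "bccbcaccc"
Checking substrings for palindromes:
  [0:4] "bccb" (len 4) => palindrome
  [2:5] "cbc" (len 3) => palindrome
  [4:7] "cac" (len 3) => palindrome
  [6:9] "ccc" (len 3) => palindrome
  [1:3] "cc" (len 2) => palindrome
  [6:8] "cc" (len 2) => palindrome
Longest palindromic substring: "bccb" with length 4

4


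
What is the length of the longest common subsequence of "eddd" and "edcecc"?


LCS of "eddd" and "edcecc"
DP table:
           e    d    c    e    c    c
      0    0    0    0    0    0    0
  e   0    1    1    1    1    1    1
  d   0    1    2    2    2    2    2
  d   0    1    2    2    2    2    2
  d   0    1    2    2    2    2    2
LCS length = dp[4][6] = 2

2


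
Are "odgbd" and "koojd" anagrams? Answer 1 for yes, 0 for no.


Strings: "odgbd", "koojd"
Sorted first:  bddgo
Sorted second: djkoo
Differ at position 0: 'b' vs 'd' => not anagrams

0


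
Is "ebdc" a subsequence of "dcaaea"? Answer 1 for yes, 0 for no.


Check if "ebdc" is a subsequence of "dcaaea"
Greedy scan:
  Position 0 ('d'): no match needed
  Position 1 ('c'): no match needed
  Position 2 ('a'): no match needed
  Position 3 ('a'): no match needed
  Position 4 ('e'): matches sub[0] = 'e'
  Position 5 ('a'): no match needed
Only matched 1/4 characters => not a subsequence

0


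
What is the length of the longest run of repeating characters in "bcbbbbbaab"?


Input: "bcbbbbbaab"
Scanning for longest run:
  Position 1 ('c'): new char, reset run to 1
  Position 2 ('b'): new char, reset run to 1
  Position 3 ('b'): continues run of 'b', length=2
  Position 4 ('b'): continues run of 'b', length=3
  Position 5 ('b'): continues run of 'b', length=4
  Position 6 ('b'): continues run of 'b', length=5
  Position 7 ('a'): new char, reset run to 1
  Position 8 ('a'): continues run of 'a', length=2
  Position 9 ('b'): new char, reset run to 1
Longest run: 'b' with length 5

5


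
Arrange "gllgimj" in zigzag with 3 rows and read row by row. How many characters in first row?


Zigzag "gllgimj" into 3 rows:
Placing characters:
  'g' => row 0
  'l' => row 1
  'l' => row 2
  'g' => row 1
  'i' => row 0
  'm' => row 1
  'j' => row 2
Rows:
  Row 0: "gi"
  Row 1: "lgm"
  Row 2: "lj"
First row length: 2

2


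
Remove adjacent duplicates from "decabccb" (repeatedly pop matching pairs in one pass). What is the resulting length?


Input: decabccb
Stack-based adjacent duplicate removal:
  Read 'd': push. Stack: d
  Read 'e': push. Stack: de
  Read 'c': push. Stack: dec
  Read 'a': push. Stack: deca
  Read 'b': push. Stack: decab
  Read 'c': push. Stack: decabc
  Read 'c': matches stack top 'c' => pop. Stack: decab
  Read 'b': matches stack top 'b' => pop. Stack: deca
Final stack: "deca" (length 4)

4


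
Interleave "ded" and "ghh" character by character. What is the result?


Interleaving "ded" and "ghh":
  Position 0: 'd' from first, 'g' from second => "dg"
  Position 1: 'e' from first, 'h' from second => "eh"
  Position 2: 'd' from first, 'h' from second => "dh"
Result: dgehdh

dgehdh


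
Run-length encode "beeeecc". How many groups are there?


Input: beeeecc
Scanning for consecutive runs:
  Group 1: 'b' x 1 (positions 0-0)
  Group 2: 'e' x 4 (positions 1-4)
  Group 3: 'c' x 2 (positions 5-6)
Total groups: 3

3


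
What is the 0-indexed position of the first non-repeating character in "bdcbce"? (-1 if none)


Input: bdcbce
Character frequencies:
  'b': 2
  'c': 2
  'd': 1
  'e': 1
Scanning left to right for freq == 1:
  Position 0 ('b'): freq=2, skip
  Position 1 ('d'): unique! => answer = 1

1


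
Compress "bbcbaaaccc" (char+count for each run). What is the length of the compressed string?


Input: bbcbaaaccc
Runs:
  'b' x 2 => "b2"
  'c' x 1 => "c1"
  'b' x 1 => "b1"
  'a' x 3 => "a3"
  'c' x 3 => "c3"
Compressed: "b2c1b1a3c3"
Compressed length: 10

10


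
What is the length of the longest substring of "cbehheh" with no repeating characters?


Input: "cbehheh"
Sliding window (track last position of each char):
  Position 0 ('c'): window [0,0] length 1 -- new best
  Position 1 ('b'): window [0,1] length 2 -- new best
  Position 2 ('e'): window [0,2] length 3 -- new best
  Position 3 ('h'): window [0,3] length 4 -- new best
  Position 4 ('h'): repeat (last at 3), move window start to 4
  Position 4 ('h'): window [4,4] length 1
  Position 5 ('e'): window [4,5] length 2
  Position 6 ('h'): repeat (last at 4), move window start to 5
  Position 6 ('h'): window [5,6] length 2
Longest substring with no repeats: "cbeh" with length 4

4


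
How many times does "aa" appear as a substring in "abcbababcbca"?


Searching for "aa" in "abcbababcbca"
Scanning each position:
  Position 0: "ab" => no
  Position 1: "bc" => no
  Position 2: "cb" => no
  Position 3: "ba" => no
  Position 4: "ab" => no
  Position 5: "ba" => no
  Position 6: "ab" => no
  Position 7: "bc" => no
  Position 8: "cb" => no
  Position 9: "bc" => no
  Position 10: "ca" => no
Total occurrences: 0

0


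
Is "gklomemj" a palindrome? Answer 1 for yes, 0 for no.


Input: gklomemj
Reversed: jmemolkg
  Compare pos 0 ('g') with pos 7 ('j'): MISMATCH
  Compare pos 1 ('k') with pos 6 ('m'): MISMATCH
  Compare pos 2 ('l') with pos 5 ('e'): MISMATCH
  Compare pos 3 ('o') with pos 4 ('m'): MISMATCH
Result: not a palindrome

0


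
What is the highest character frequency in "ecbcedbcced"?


Input: ecbcedbcced
Character counts:
  'b': 2
  'c': 4
  'd': 2
  'e': 3
Maximum frequency: 4

4


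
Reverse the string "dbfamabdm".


Input: dbfamabdm
Reading characters right to left:
  Position 8: 'm'
  Position 7: 'd'
  Position 6: 'b'
  Position 5: 'a'
  Position 4: 'm'
  Position 3: 'a'
  Position 2: 'f'
  Position 1: 'b'
  Position 0: 'd'
Reversed: mdbamafbd

mdbamafbd


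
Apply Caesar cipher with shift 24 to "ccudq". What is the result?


Caesar cipher: shift "ccudq" by 24
  'c' (pos 2) + 24 = pos 0 = 'a'
  'c' (pos 2) + 24 = pos 0 = 'a'
  'u' (pos 20) + 24 = pos 18 = 's'
  'd' (pos 3) + 24 = pos 1 = 'b'
  'q' (pos 16) + 24 = pos 14 = 'o'
Result: aasbo

aasbo


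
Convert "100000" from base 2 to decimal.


Input: "100000" in base 2
Positional expansion:
  Digit '1' (value 1) x 2^5 = 32
  Digit '0' (value 0) x 2^4 = 0
  Digit '0' (value 0) x 2^3 = 0
  Digit '0' (value 0) x 2^2 = 0
  Digit '0' (value 0) x 2^1 = 0
  Digit '0' (value 0) x 2^0 = 0
Sum = 32

32


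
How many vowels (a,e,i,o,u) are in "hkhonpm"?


Input: hkhonpm
Checking each character:
  'h' at position 0: consonant
  'k' at position 1: consonant
  'h' at position 2: consonant
  'o' at position 3: vowel (running total: 1)
  'n' at position 4: consonant
  'p' at position 5: consonant
  'm' at position 6: consonant
Total vowels: 1

1


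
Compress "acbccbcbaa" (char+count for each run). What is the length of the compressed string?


Input: acbccbcbaa
Runs:
  'a' x 1 => "a1"
  'c' x 1 => "c1"
  'b' x 1 => "b1"
  'c' x 2 => "c2"
  'b' x 1 => "b1"
  'c' x 1 => "c1"
  'b' x 1 => "b1"
  'a' x 2 => "a2"
Compressed: "a1c1b1c2b1c1b1a2"
Compressed length: 16

16


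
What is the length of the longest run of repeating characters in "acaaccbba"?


Input: "acaaccbba"
Scanning for longest run:
  Position 1 ('c'): new char, reset run to 1
  Position 2 ('a'): new char, reset run to 1
  Position 3 ('a'): continues run of 'a', length=2
  Position 4 ('c'): new char, reset run to 1
  Position 5 ('c'): continues run of 'c', length=2
  Position 6 ('b'): new char, reset run to 1
  Position 7 ('b'): continues run of 'b', length=2
  Position 8 ('a'): new char, reset run to 1
Longest run: 'a' with length 2

2


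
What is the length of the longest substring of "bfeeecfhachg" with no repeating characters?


Input: "bfeeecfhachg"
Sliding window (track last position of each char):
  Position 0 ('b'): window [0,0] length 1 -- new best
  Position 1 ('f'): window [0,1] length 2 -- new best
  Position 2 ('e'): window [0,2] length 3 -- new best
  Position 3 ('e'): repeat (last at 2), move window start to 3
  Position 3 ('e'): window [3,3] length 1
  Position 4 ('e'): repeat (last at 3), move window start to 4
  Position 4 ('e'): window [4,4] length 1
  Position 5 ('c'): window [4,5] length 2
  Position 6 ('f'): window [4,6] length 3
  Position 7 ('h'): window [4,7] length 4 -- new best
  Position 8 ('a'): window [4,8] length 5 -- new best
  Position 9 ('c'): repeat (last at 5), move window start to 6
  Position 9 ('c'): window [6,9] length 4
  Position 10 ('h'): repeat (last at 7), move window start to 8
  Position 10 ('h'): window [8,10] length 3
  Position 11 ('g'): window [8,11] length 4
Longest substring with no repeats: "ecfha" with length 5

5


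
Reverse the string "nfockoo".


Input: nfockoo
Reading characters right to left:
  Position 6: 'o'
  Position 5: 'o'
  Position 4: 'k'
  Position 3: 'c'
  Position 2: 'o'
  Position 1: 'f'
  Position 0: 'n'
Reversed: ookcofn

ookcofn


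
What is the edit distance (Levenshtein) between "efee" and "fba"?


Computing edit distance: "efee" -> "fba"
DP table:
           f    b    a
      0    1    2    3
  e   1    1    2    3
  f   2    1    2    3
  e   3    2    2    3
  e   4    3    3    3
Edit distance = dp[4][3] = 3

3


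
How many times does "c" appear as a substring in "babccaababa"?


Searching for "c" in "babccaababa"
Scanning each position:
  Position 0: "b" => no
  Position 1: "a" => no
  Position 2: "b" => no
  Position 3: "c" => MATCH
  Position 4: "c" => MATCH
  Position 5: "a" => no
  Position 6: "a" => no
  Position 7: "b" => no
  Position 8: "a" => no
  Position 9: "b" => no
  Position 10: "a" => no
Total occurrences: 2

2


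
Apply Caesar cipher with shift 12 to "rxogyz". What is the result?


Caesar cipher: shift "rxogyz" by 12
  'r' (pos 17) + 12 = pos 3 = 'd'
  'x' (pos 23) + 12 = pos 9 = 'j'
  'o' (pos 14) + 12 = pos 0 = 'a'
  'g' (pos 6) + 12 = pos 18 = 's'
  'y' (pos 24) + 12 = pos 10 = 'k'
  'z' (pos 25) + 12 = pos 11 = 'l'
Result: djaskl

djaskl


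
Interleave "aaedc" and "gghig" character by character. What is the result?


Interleaving "aaedc" and "gghig":
  Position 0: 'a' from first, 'g' from second => "ag"
  Position 1: 'a' from first, 'g' from second => "ag"
  Position 2: 'e' from first, 'h' from second => "eh"
  Position 3: 'd' from first, 'i' from second => "di"
  Position 4: 'c' from first, 'g' from second => "cg"
Result: agagehdicg

agagehdicg


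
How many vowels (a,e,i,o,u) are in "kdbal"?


Input: kdbal
Checking each character:
  'k' at position 0: consonant
  'd' at position 1: consonant
  'b' at position 2: consonant
  'a' at position 3: vowel (running total: 1)
  'l' at position 4: consonant
Total vowels: 1

1


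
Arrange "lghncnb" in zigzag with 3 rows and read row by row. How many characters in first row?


Zigzag "lghncnb" into 3 rows:
Placing characters:
  'l' => row 0
  'g' => row 1
  'h' => row 2
  'n' => row 1
  'c' => row 0
  'n' => row 1
  'b' => row 2
Rows:
  Row 0: "lc"
  Row 1: "gnn"
  Row 2: "hb"
First row length: 2

2


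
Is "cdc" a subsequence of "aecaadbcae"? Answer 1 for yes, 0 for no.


Check if "cdc" is a subsequence of "aecaadbcae"
Greedy scan:
  Position 0 ('a'): no match needed
  Position 1 ('e'): no match needed
  Position 2 ('c'): matches sub[0] = 'c'
  Position 3 ('a'): no match needed
  Position 4 ('a'): no match needed
  Position 5 ('d'): matches sub[1] = 'd'
  Position 6 ('b'): no match needed
  Position 7 ('c'): matches sub[2] = 'c'
  Position 8 ('a'): no match needed
  Position 9 ('e'): no match needed
All 3 characters matched => is a subsequence

1


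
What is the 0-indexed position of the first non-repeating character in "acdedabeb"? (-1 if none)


Input: acdedabeb
Character frequencies:
  'a': 2
  'b': 2
  'c': 1
  'd': 2
  'e': 2
Scanning left to right for freq == 1:
  Position 0 ('a'): freq=2, skip
  Position 1 ('c'): unique! => answer = 1

1


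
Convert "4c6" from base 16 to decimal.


Input: "4c6" in base 16
Positional expansion:
  Digit '4' (value 4) x 16^2 = 1024
  Digit 'c' (value 12) x 16^1 = 192
  Digit '6' (value 6) x 16^0 = 6
Sum = 1222

1222


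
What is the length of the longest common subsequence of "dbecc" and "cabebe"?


LCS of "dbecc" and "cabebe"
DP table:
           c    a    b    e    b    e
      0    0    0    0    0    0    0
  d   0    0    0    0    0    0    0
  b   0    0    0    1    1    1    1
  e   0    0    0    1    2    2    2
  c   0    1    1    1    2    2    2
  c   0    1    1    1    2    2    2
LCS length = dp[5][6] = 2

2


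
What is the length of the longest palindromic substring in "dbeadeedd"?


Input: "dbeadeedd"
Checking substrings for palindromes:
  [4:8] "deed" (len 4) => palindrome
  [5:7] "ee" (len 2) => palindrome
  [7:9] "dd" (len 2) => palindrome
Longest palindromic substring: "deed" with length 4

4


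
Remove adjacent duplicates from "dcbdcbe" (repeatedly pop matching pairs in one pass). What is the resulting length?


Input: dcbdcbe
Stack-based adjacent duplicate removal:
  Read 'd': push. Stack: d
  Read 'c': push. Stack: dc
  Read 'b': push. Stack: dcb
  Read 'd': push. Stack: dcbd
  Read 'c': push. Stack: dcbdc
  Read 'b': push. Stack: dcbdcb
  Read 'e': push. Stack: dcbdcbe
Final stack: "dcbdcbe" (length 7)

7


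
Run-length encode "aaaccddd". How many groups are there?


Input: aaaccddd
Scanning for consecutive runs:
  Group 1: 'a' x 3 (positions 0-2)
  Group 2: 'c' x 2 (positions 3-4)
  Group 3: 'd' x 3 (positions 5-7)
Total groups: 3

3


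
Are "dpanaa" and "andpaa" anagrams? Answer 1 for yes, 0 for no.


Strings: "dpanaa", "andpaa"
Sorted first:  aaadnp
Sorted second: aaadnp
Sorted forms match => anagrams

1


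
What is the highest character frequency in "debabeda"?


Input: debabeda
Character counts:
  'a': 2
  'b': 2
  'd': 2
  'e': 2
Maximum frequency: 2

2


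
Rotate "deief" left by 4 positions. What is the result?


Input: "deief", rotate left by 4
First 4 characters: "deie"
Remaining characters: "f"
Concatenate remaining + first: "f" + "deie" = "fdeie"

fdeie


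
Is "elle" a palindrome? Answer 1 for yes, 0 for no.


Input: elle
Reversed: elle
  Compare pos 0 ('e') with pos 3 ('e'): match
  Compare pos 1 ('l') with pos 2 ('l'): match
Result: palindrome

1


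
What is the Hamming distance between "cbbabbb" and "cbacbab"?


Comparing "cbbabbb" and "cbacbab" position by position:
  Position 0: 'c' vs 'c' => same
  Position 1: 'b' vs 'b' => same
  Position 2: 'b' vs 'a' => differ
  Position 3: 'a' vs 'c' => differ
  Position 4: 'b' vs 'b' => same
  Position 5: 'b' vs 'a' => differ
  Position 6: 'b' vs 'b' => same
Total differences (Hamming distance): 3

3


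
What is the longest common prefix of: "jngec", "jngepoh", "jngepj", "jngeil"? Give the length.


Words: jngec, jngepoh, jngepj, jngeil
  Position 0: all 'j' => match
  Position 1: all 'n' => match
  Position 2: all 'g' => match
  Position 3: all 'e' => match
  Position 4: ('c', 'p', 'p', 'i') => mismatch, stop
LCP = "jnge" (length 4)

4


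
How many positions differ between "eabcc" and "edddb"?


Comparing "eabcc" and "edddb" position by position:
  Position 0: 'e' vs 'e' => same
  Position 1: 'a' vs 'd' => DIFFER
  Position 2: 'b' vs 'd' => DIFFER
  Position 3: 'c' vs 'd' => DIFFER
  Position 4: 'c' vs 'b' => DIFFER
Positions that differ: 4

4


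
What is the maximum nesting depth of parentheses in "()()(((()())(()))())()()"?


Input: "()()(((()())(()))())()()"
Tracking depth:
  Position 0 '(': depth becomes 1
  Position 1 ')': depth becomes 0
  Position 2 '(': depth becomes 1
  Position 3 ')': depth becomes 0
  Position 4 '(': depth becomes 1
  Position 5 '(': depth becomes 2
  Position 6 '(': depth becomes 3
  Position 7 '(': depth becomes 4
  Position 8 ')': depth becomes 3
  Position 9 '(': depth becomes 4
  Position 10 ')': depth becomes 3
  Position 11 ')': depth becomes 2
  Position 12 '(': depth becomes 3
  Position 13 '(': depth becomes 4
  Position 14 ')': depth becomes 3
  Position 15 ')': depth becomes 2
  Position 16 ')': depth becomes 1
  Position 17 '(': depth becomes 2
  Position 18 ')': depth becomes 1
  Position 19 ')': depth becomes 0
  Position 20 '(': depth becomes 1
  Position 21 ')': depth becomes 0
  Position 22 '(': depth becomes 1
  Position 23 ')': depth becomes 0
Maximum depth reached: 4

4


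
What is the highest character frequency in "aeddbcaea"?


Input: aeddbcaea
Character counts:
  'a': 3
  'b': 1
  'c': 1
  'd': 2
  'e': 2
Maximum frequency: 3

3


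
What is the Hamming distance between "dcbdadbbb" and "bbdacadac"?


Comparing "dcbdadbbb" and "bbdacadac" position by position:
  Position 0: 'd' vs 'b' => differ
  Position 1: 'c' vs 'b' => differ
  Position 2: 'b' vs 'd' => differ
  Position 3: 'd' vs 'a' => differ
  Position 4: 'a' vs 'c' => differ
  Position 5: 'd' vs 'a' => differ
  Position 6: 'b' vs 'd' => differ
  Position 7: 'b' vs 'a' => differ
  Position 8: 'b' vs 'c' => differ
Total differences (Hamming distance): 9

9


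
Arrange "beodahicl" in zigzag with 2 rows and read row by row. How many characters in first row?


Zigzag "beodahicl" into 2 rows:
Placing characters:
  'b' => row 0
  'e' => row 1
  'o' => row 0
  'd' => row 1
  'a' => row 0
  'h' => row 1
  'i' => row 0
  'c' => row 1
  'l' => row 0
Rows:
  Row 0: "boail"
  Row 1: "edhc"
First row length: 5

5


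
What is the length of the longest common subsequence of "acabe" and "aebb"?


LCS of "acabe" and "aebb"
DP table:
           a    e    b    b
      0    0    0    0    0
  a   0    1    1    1    1
  c   0    1    1    1    1
  a   0    1    1    1    1
  b   0    1    1    2    2
  e   0    1    2    2    2
LCS length = dp[5][4] = 2

2


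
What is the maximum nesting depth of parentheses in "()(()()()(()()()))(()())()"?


Input: "()(()()()(()()()))(()())()"
Tracking depth:
  Position 0 '(': depth becomes 1
  Position 1 ')': depth becomes 0
  Position 2 '(': depth becomes 1
  Position 3 '(': depth becomes 2
  Position 4 ')': depth becomes 1
  Position 5 '(': depth becomes 2
  Position 6 ')': depth becomes 1
  Position 7 '(': depth becomes 2
  Position 8 ')': depth becomes 1
  Position 9 '(': depth becomes 2
  Position 10 '(': depth becomes 3
  Position 11 ')': depth becomes 2
  Position 12 '(': depth becomes 3
  Position 13 ')': depth becomes 2
  Position 14 '(': depth becomes 3
  Position 15 ')': depth becomes 2
  Position 16 ')': depth becomes 1
  Position 17 ')': depth becomes 0
  Position 18 '(': depth becomes 1
  Position 19 '(': depth becomes 2
  Position 20 ')': depth becomes 1
  Position 21 '(': depth becomes 2
  Position 22 ')': depth becomes 1
  Position 23 ')': depth becomes 0
  Position 24 '(': depth becomes 1
  Position 25 ')': depth becomes 0
Maximum depth reached: 3

3


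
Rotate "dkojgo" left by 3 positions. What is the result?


Input: "dkojgo", rotate left by 3
First 3 characters: "dko"
Remaining characters: "jgo"
Concatenate remaining + first: "jgo" + "dko" = "jgodko"

jgodko


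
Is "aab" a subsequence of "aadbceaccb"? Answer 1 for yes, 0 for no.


Check if "aab" is a subsequence of "aadbceaccb"
Greedy scan:
  Position 0 ('a'): matches sub[0] = 'a'
  Position 1 ('a'): matches sub[1] = 'a'
  Position 2 ('d'): no match needed
  Position 3 ('b'): matches sub[2] = 'b'
  Position 4 ('c'): no match needed
  Position 5 ('e'): no match needed
  Position 6 ('a'): no match needed
  Position 7 ('c'): no match needed
  Position 8 ('c'): no match needed
  Position 9 ('b'): no match needed
All 3 characters matched => is a subsequence

1


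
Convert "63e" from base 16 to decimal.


Input: "63e" in base 16
Positional expansion:
  Digit '6' (value 6) x 16^2 = 1536
  Digit '3' (value 3) x 16^1 = 48
  Digit 'e' (value 14) x 16^0 = 14
Sum = 1598

1598


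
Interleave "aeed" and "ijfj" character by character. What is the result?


Interleaving "aeed" and "ijfj":
  Position 0: 'a' from first, 'i' from second => "ai"
  Position 1: 'e' from first, 'j' from second => "ej"
  Position 2: 'e' from first, 'f' from second => "ef"
  Position 3: 'd' from first, 'j' from second => "dj"
Result: aiejefdj

aiejefdj


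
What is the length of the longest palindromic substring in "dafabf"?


Input: "dafabf"
Checking substrings for palindromes:
  [1:4] "afa" (len 3) => palindrome
Longest palindromic substring: "afa" with length 3

3


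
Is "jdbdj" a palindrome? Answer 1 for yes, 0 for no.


Input: jdbdj
Reversed: jdbdj
  Compare pos 0 ('j') with pos 4 ('j'): match
  Compare pos 1 ('d') with pos 3 ('d'): match
Result: palindrome

1


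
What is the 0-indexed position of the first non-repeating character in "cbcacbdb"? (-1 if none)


Input: cbcacbdb
Character frequencies:
  'a': 1
  'b': 3
  'c': 3
  'd': 1
Scanning left to right for freq == 1:
  Position 0 ('c'): freq=3, skip
  Position 1 ('b'): freq=3, skip
  Position 2 ('c'): freq=3, skip
  Position 3 ('a'): unique! => answer = 3

3


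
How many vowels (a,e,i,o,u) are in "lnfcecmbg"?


Input: lnfcecmbg
Checking each character:
  'l' at position 0: consonant
  'n' at position 1: consonant
  'f' at position 2: consonant
  'c' at position 3: consonant
  'e' at position 4: vowel (running total: 1)
  'c' at position 5: consonant
  'm' at position 6: consonant
  'b' at position 7: consonant
  'g' at position 8: consonant
Total vowels: 1

1


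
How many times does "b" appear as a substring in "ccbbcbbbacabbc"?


Searching for "b" in "ccbbcbbbacabbc"
Scanning each position:
  Position 0: "c" => no
  Position 1: "c" => no
  Position 2: "b" => MATCH
  Position 3: "b" => MATCH
  Position 4: "c" => no
  Position 5: "b" => MATCH
  Position 6: "b" => MATCH
  Position 7: "b" => MATCH
  Position 8: "a" => no
  Position 9: "c" => no
  Position 10: "a" => no
  Position 11: "b" => MATCH
  Position 12: "b" => MATCH
  Position 13: "c" => no
Total occurrences: 7

7


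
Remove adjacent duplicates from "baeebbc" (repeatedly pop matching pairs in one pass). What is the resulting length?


Input: baeebbc
Stack-based adjacent duplicate removal:
  Read 'b': push. Stack: b
  Read 'a': push. Stack: ba
  Read 'e': push. Stack: bae
  Read 'e': matches stack top 'e' => pop. Stack: ba
  Read 'b': push. Stack: bab
  Read 'b': matches stack top 'b' => pop. Stack: ba
  Read 'c': push. Stack: bac
Final stack: "bac" (length 3)

3


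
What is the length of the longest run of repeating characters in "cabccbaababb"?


Input: "cabccbaababb"
Scanning for longest run:
  Position 1 ('a'): new char, reset run to 1
  Position 2 ('b'): new char, reset run to 1
  Position 3 ('c'): new char, reset run to 1
  Position 4 ('c'): continues run of 'c', length=2
  Position 5 ('b'): new char, reset run to 1
  Position 6 ('a'): new char, reset run to 1
  Position 7 ('a'): continues run of 'a', length=2
  Position 8 ('b'): new char, reset run to 1
  Position 9 ('a'): new char, reset run to 1
  Position 10 ('b'): new char, reset run to 1
  Position 11 ('b'): continues run of 'b', length=2
Longest run: 'c' with length 2

2


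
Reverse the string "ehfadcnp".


Input: ehfadcnp
Reading characters right to left:
  Position 7: 'p'
  Position 6: 'n'
  Position 5: 'c'
  Position 4: 'd'
  Position 3: 'a'
  Position 2: 'f'
  Position 1: 'h'
  Position 0: 'e'
Reversed: pncdafhe

pncdafhe


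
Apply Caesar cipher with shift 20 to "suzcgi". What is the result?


Caesar cipher: shift "suzcgi" by 20
  's' (pos 18) + 20 = pos 12 = 'm'
  'u' (pos 20) + 20 = pos 14 = 'o'
  'z' (pos 25) + 20 = pos 19 = 't'
  'c' (pos 2) + 20 = pos 22 = 'w'
  'g' (pos 6) + 20 = pos 0 = 'a'
  'i' (pos 8) + 20 = pos 2 = 'c'
Result: motwac

motwac


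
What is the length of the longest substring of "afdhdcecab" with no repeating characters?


Input: "afdhdcecab"
Sliding window (track last position of each char):
  Position 0 ('a'): window [0,0] length 1 -- new best
  Position 1 ('f'): window [0,1] length 2 -- new best
  Position 2 ('d'): window [0,2] length 3 -- new best
  Position 3 ('h'): window [0,3] length 4 -- new best
  Position 4 ('d'): repeat (last at 2), move window start to 3
  Position 4 ('d'): window [3,4] length 2
  Position 5 ('c'): window [3,5] length 3
  Position 6 ('e'): window [3,6] length 4
  Position 7 ('c'): repeat (last at 5), move window start to 6
  Position 7 ('c'): window [6,7] length 2
  Position 8 ('a'): window [6,8] length 3
  Position 9 ('b'): window [6,9] length 4
Longest substring with no repeats: "afdh" with length 4

4


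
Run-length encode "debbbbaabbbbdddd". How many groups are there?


Input: debbbbaabbbbdddd
Scanning for consecutive runs:
  Group 1: 'd' x 1 (positions 0-0)
  Group 2: 'e' x 1 (positions 1-1)
  Group 3: 'b' x 4 (positions 2-5)
  Group 4: 'a' x 2 (positions 6-7)
  Group 5: 'b' x 4 (positions 8-11)
  Group 6: 'd' x 4 (positions 12-15)
Total groups: 6

6


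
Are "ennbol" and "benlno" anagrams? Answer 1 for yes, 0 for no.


Strings: "ennbol", "benlno"
Sorted first:  belnno
Sorted second: belnno
Sorted forms match => anagrams

1


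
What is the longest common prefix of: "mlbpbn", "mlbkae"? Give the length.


Words: mlbpbn, mlbkae
  Position 0: all 'm' => match
  Position 1: all 'l' => match
  Position 2: all 'b' => match
  Position 3: ('p', 'k') => mismatch, stop
LCP = "mlb" (length 3)

3


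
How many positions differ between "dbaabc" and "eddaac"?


Comparing "dbaabc" and "eddaac" position by position:
  Position 0: 'd' vs 'e' => DIFFER
  Position 1: 'b' vs 'd' => DIFFER
  Position 2: 'a' vs 'd' => DIFFER
  Position 3: 'a' vs 'a' => same
  Position 4: 'b' vs 'a' => DIFFER
  Position 5: 'c' vs 'c' => same
Positions that differ: 4

4


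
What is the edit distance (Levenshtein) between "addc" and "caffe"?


Computing edit distance: "addc" -> "caffe"
DP table:
           c    a    f    f    e
      0    1    2    3    4    5
  a   1    1    1    2    3    4
  d   2    2    2    2    3    4
  d   3    3    3    3    3    4
  c   4    3    4    4    4    4
Edit distance = dp[4][5] = 4

4


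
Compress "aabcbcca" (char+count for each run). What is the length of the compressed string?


Input: aabcbcca
Runs:
  'a' x 2 => "a2"
  'b' x 1 => "b1"
  'c' x 1 => "c1"
  'b' x 1 => "b1"
  'c' x 2 => "c2"
  'a' x 1 => "a1"
Compressed: "a2b1c1b1c2a1"
Compressed length: 12

12


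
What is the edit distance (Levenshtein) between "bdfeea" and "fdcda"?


Computing edit distance: "bdfeea" -> "fdcda"
DP table:
           f    d    c    d    a
      0    1    2    3    4    5
  b   1    1    2    3    4    5
  d   2    2    1    2    3    4
  f   3    2    2    2    3    4
  e   4    3    3    3    3    4
  e   5    4    4    4    4    4
  a   6    5    5    5    5    4
Edit distance = dp[6][5] = 4

4


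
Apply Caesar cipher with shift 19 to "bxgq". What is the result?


Caesar cipher: shift "bxgq" by 19
  'b' (pos 1) + 19 = pos 20 = 'u'
  'x' (pos 23) + 19 = pos 16 = 'q'
  'g' (pos 6) + 19 = pos 25 = 'z'
  'q' (pos 16) + 19 = pos 9 = 'j'
Result: uqzj

uqzj


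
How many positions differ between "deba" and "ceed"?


Comparing "deba" and "ceed" position by position:
  Position 0: 'd' vs 'c' => DIFFER
  Position 1: 'e' vs 'e' => same
  Position 2: 'b' vs 'e' => DIFFER
  Position 3: 'a' vs 'd' => DIFFER
Positions that differ: 3

3


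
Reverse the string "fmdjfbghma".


Input: fmdjfbghma
Reading characters right to left:
  Position 9: 'a'
  Position 8: 'm'
  Position 7: 'h'
  Position 6: 'g'
  Position 5: 'b'
  Position 4: 'f'
  Position 3: 'j'
  Position 2: 'd'
  Position 1: 'm'
  Position 0: 'f'
Reversed: amhgbfjdmf

amhgbfjdmf


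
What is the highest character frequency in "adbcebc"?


Input: adbcebc
Character counts:
  'a': 1
  'b': 2
  'c': 2
  'd': 1
  'e': 1
Maximum frequency: 2

2


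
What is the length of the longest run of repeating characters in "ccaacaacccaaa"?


Input: "ccaacaacccaaa"
Scanning for longest run:
  Position 1 ('c'): continues run of 'c', length=2
  Position 2 ('a'): new char, reset run to 1
  Position 3 ('a'): continues run of 'a', length=2
  Position 4 ('c'): new char, reset run to 1
  Position 5 ('a'): new char, reset run to 1
  Position 6 ('a'): continues run of 'a', length=2
  Position 7 ('c'): new char, reset run to 1
  Position 8 ('c'): continues run of 'c', length=2
  Position 9 ('c'): continues run of 'c', length=3
  Position 10 ('a'): new char, reset run to 1
  Position 11 ('a'): continues run of 'a', length=2
  Position 12 ('a'): continues run of 'a', length=3
Longest run: 'c' with length 3

3


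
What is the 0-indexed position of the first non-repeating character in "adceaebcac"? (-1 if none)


Input: adceaebcac
Character frequencies:
  'a': 3
  'b': 1
  'c': 3
  'd': 1
  'e': 2
Scanning left to right for freq == 1:
  Position 0 ('a'): freq=3, skip
  Position 1 ('d'): unique! => answer = 1

1


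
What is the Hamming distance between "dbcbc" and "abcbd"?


Comparing "dbcbc" and "abcbd" position by position:
  Position 0: 'd' vs 'a' => differ
  Position 1: 'b' vs 'b' => same
  Position 2: 'c' vs 'c' => same
  Position 3: 'b' vs 'b' => same
  Position 4: 'c' vs 'd' => differ
Total differences (Hamming distance): 2

2


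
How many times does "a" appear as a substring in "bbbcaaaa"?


Searching for "a" in "bbbcaaaa"
Scanning each position:
  Position 0: "b" => no
  Position 1: "b" => no
  Position 2: "b" => no
  Position 3: "c" => no
  Position 4: "a" => MATCH
  Position 5: "a" => MATCH
  Position 6: "a" => MATCH
  Position 7: "a" => MATCH
Total occurrences: 4

4


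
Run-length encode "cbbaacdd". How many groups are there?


Input: cbbaacdd
Scanning for consecutive runs:
  Group 1: 'c' x 1 (positions 0-0)
  Group 2: 'b' x 2 (positions 1-2)
  Group 3: 'a' x 2 (positions 3-4)
  Group 4: 'c' x 1 (positions 5-5)
  Group 5: 'd' x 2 (positions 6-7)
Total groups: 5

5


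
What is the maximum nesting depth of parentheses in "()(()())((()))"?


Input: "()(()())((()))"
Tracking depth:
  Position 0 '(': depth becomes 1
  Position 1 ')': depth becomes 0
  Position 2 '(': depth becomes 1
  Position 3 '(': depth becomes 2
  Position 4 ')': depth becomes 1
  Position 5 '(': depth becomes 2
  Position 6 ')': depth becomes 1
  Position 7 ')': depth becomes 0
  Position 8 '(': depth becomes 1
  Position 9 '(': depth becomes 2
  Position 10 '(': depth becomes 3
  Position 11 ')': depth becomes 2
  Position 12 ')': depth becomes 1
  Position 13 ')': depth becomes 0
Maximum depth reached: 3

3


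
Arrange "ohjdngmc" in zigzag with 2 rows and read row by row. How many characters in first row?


Zigzag "ohjdngmc" into 2 rows:
Placing characters:
  'o' => row 0
  'h' => row 1
  'j' => row 0
  'd' => row 1
  'n' => row 0
  'g' => row 1
  'm' => row 0
  'c' => row 1
Rows:
  Row 0: "ojnm"
  Row 1: "hdgc"
First row length: 4

4


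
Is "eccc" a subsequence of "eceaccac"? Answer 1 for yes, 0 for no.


Check if "eccc" is a subsequence of "eceaccac"
Greedy scan:
  Position 0 ('e'): matches sub[0] = 'e'
  Position 1 ('c'): matches sub[1] = 'c'
  Position 2 ('e'): no match needed
  Position 3 ('a'): no match needed
  Position 4 ('c'): matches sub[2] = 'c'
  Position 5 ('c'): matches sub[3] = 'c'
  Position 6 ('a'): no match needed
  Position 7 ('c'): no match needed
All 4 characters matched => is a subsequence

1


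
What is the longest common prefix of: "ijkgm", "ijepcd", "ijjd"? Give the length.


Words: ijkgm, ijepcd, ijjd
  Position 0: all 'i' => match
  Position 1: all 'j' => match
  Position 2: ('k', 'e', 'j') => mismatch, stop
LCP = "ij" (length 2)

2


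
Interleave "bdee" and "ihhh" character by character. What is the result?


Interleaving "bdee" and "ihhh":
  Position 0: 'b' from first, 'i' from second => "bi"
  Position 1: 'd' from first, 'h' from second => "dh"
  Position 2: 'e' from first, 'h' from second => "eh"
  Position 3: 'e' from first, 'h' from second => "eh"
Result: bidheheh

bidheheh


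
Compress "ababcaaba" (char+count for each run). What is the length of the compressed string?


Input: ababcaaba
Runs:
  'a' x 1 => "a1"
  'b' x 1 => "b1"
  'a' x 1 => "a1"
  'b' x 1 => "b1"
  'c' x 1 => "c1"
  'a' x 2 => "a2"
  'b' x 1 => "b1"
  'a' x 1 => "a1"
Compressed: "a1b1a1b1c1a2b1a1"
Compressed length: 16

16


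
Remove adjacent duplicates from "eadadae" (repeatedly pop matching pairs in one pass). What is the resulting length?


Input: eadadae
Stack-based adjacent duplicate removal:
  Read 'e': push. Stack: e
  Read 'a': push. Stack: ea
  Read 'd': push. Stack: ead
  Read 'a': push. Stack: eada
  Read 'd': push. Stack: eadad
  Read 'a': push. Stack: eadada
  Read 'e': push. Stack: eadadae
Final stack: "eadadae" (length 7)

7


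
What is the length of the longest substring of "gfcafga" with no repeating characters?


Input: "gfcafga"
Sliding window (track last position of each char):
  Position 0 ('g'): window [0,0] length 1 -- new best
  Position 1 ('f'): window [0,1] length 2 -- new best
  Position 2 ('c'): window [0,2] length 3 -- new best
  Position 3 ('a'): window [0,3] length 4 -- new best
  Position 4 ('f'): repeat (last at 1), move window start to 2
  Position 4 ('f'): window [2,4] length 3
  Position 5 ('g'): window [2,5] length 4
  Position 6 ('a'): repeat (last at 3), move window start to 4
  Position 6 ('a'): window [4,6] length 3
Longest substring with no repeats: "gfca" with length 4

4


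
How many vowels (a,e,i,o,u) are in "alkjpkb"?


Input: alkjpkb
Checking each character:
  'a' at position 0: vowel (running total: 1)
  'l' at position 1: consonant
  'k' at position 2: consonant
  'j' at position 3: consonant
  'p' at position 4: consonant
  'k' at position 5: consonant
  'b' at position 6: consonant
Total vowels: 1

1


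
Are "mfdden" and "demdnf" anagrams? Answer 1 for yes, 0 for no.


Strings: "mfdden", "demdnf"
Sorted first:  ddefmn
Sorted second: ddefmn
Sorted forms match => anagrams

1


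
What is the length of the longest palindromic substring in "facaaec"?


Input: "facaaec"
Checking substrings for palindromes:
  [1:4] "aca" (len 3) => palindrome
  [3:5] "aa" (len 2) => palindrome
Longest palindromic substring: "aca" with length 3

3


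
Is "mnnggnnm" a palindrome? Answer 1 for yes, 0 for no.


Input: mnnggnnm
Reversed: mnnggnnm
  Compare pos 0 ('m') with pos 7 ('m'): match
  Compare pos 1 ('n') with pos 6 ('n'): match
  Compare pos 2 ('n') with pos 5 ('n'): match
  Compare pos 3 ('g') with pos 4 ('g'): match
Result: palindrome

1


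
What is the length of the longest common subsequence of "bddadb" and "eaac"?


LCS of "bddadb" and "eaac"
DP table:
           e    a    a    c
      0    0    0    0    0
  b   0    0    0    0    0
  d   0    0    0    0    0
  d   0    0    0    0    0
  a   0    0    1    1    1
  d   0    0    1    1    1
  b   0    0    1    1    1
LCS length = dp[6][4] = 1

1


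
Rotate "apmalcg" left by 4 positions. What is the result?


Input: "apmalcg", rotate left by 4
First 4 characters: "apma"
Remaining characters: "lcg"
Concatenate remaining + first: "lcg" + "apma" = "lcgapma"

lcgapma


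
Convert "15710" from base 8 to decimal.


Input: "15710" in base 8
Positional expansion:
  Digit '1' (value 1) x 8^4 = 4096
  Digit '5' (value 5) x 8^3 = 2560
  Digit '7' (value 7) x 8^2 = 448
  Digit '1' (value 1) x 8^1 = 8
  Digit '0' (value 0) x 8^0 = 0
Sum = 7112

7112


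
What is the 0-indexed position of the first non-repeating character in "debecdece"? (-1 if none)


Input: debecdece
Character frequencies:
  'b': 1
  'c': 2
  'd': 2
  'e': 4
Scanning left to right for freq == 1:
  Position 0 ('d'): freq=2, skip
  Position 1 ('e'): freq=4, skip
  Position 2 ('b'): unique! => answer = 2

2


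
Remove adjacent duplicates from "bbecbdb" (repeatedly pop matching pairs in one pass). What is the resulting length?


Input: bbecbdb
Stack-based adjacent duplicate removal:
  Read 'b': push. Stack: b
  Read 'b': matches stack top 'b' => pop. Stack: (empty)
  Read 'e': push. Stack: e
  Read 'c': push. Stack: ec
  Read 'b': push. Stack: ecb
  Read 'd': push. Stack: ecbd
  Read 'b': push. Stack: ecbdb
Final stack: "ecbdb" (length 5)

5


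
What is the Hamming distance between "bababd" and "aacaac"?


Comparing "bababd" and "aacaac" position by position:
  Position 0: 'b' vs 'a' => differ
  Position 1: 'a' vs 'a' => same
  Position 2: 'b' vs 'c' => differ
  Position 3: 'a' vs 'a' => same
  Position 4: 'b' vs 'a' => differ
  Position 5: 'd' vs 'c' => differ
Total differences (Hamming distance): 4

4


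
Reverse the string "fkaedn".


Input: fkaedn
Reading characters right to left:
  Position 5: 'n'
  Position 4: 'd'
  Position 3: 'e'
  Position 2: 'a'
  Position 1: 'k'
  Position 0: 'f'
Reversed: ndeakf

ndeakf


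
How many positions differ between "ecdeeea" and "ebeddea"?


Comparing "ecdeeea" and "ebeddea" position by position:
  Position 0: 'e' vs 'e' => same
  Position 1: 'c' vs 'b' => DIFFER
  Position 2: 'd' vs 'e' => DIFFER
  Position 3: 'e' vs 'd' => DIFFER
  Position 4: 'e' vs 'd' => DIFFER
  Position 5: 'e' vs 'e' => same
  Position 6: 'a' vs 'a' => same
Positions that differ: 4

4


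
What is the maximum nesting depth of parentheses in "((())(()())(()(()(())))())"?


Input: "((())(()())(()(()(())))())"
Tracking depth:
  Position 0 '(': depth becomes 1
  Position 1 '(': depth becomes 2
  Position 2 '(': depth becomes 3
  Position 3 ')': depth becomes 2
  Position 4 ')': depth becomes 1
  Position 5 '(': depth becomes 2
  Position 6 '(': depth becomes 3
  Position 7 ')': depth becomes 2
  Position 8 '(': depth becomes 3
  Position 9 ')': depth becomes 2
  Position 10 ')': depth becomes 1
  Position 11 '(': depth becomes 2
  Position 12 '(': depth becomes 3
  Position 13 ')': depth becomes 2
  Position 14 '(': depth becomes 3
  Position 15 '(': depth becomes 4
  Position 16 ')': depth becomes 3
  Position 17 '(': depth becomes 4
  Position 18 '(': depth becomes 5
  Position 19 ')': depth becomes 4
  Position 20 ')': depth becomes 3
  Position 21 ')': depth becomes 2
  Position 22 ')': depth becomes 1
  Position 23 '(': depth becomes 2
  Position 24 ')': depth becomes 1
  Position 25 ')': depth becomes 0
Maximum depth reached: 5

5


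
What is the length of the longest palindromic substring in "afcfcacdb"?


Input: "afcfcacdb"
Checking substrings for palindromes:
  [1:4] "fcf" (len 3) => palindrome
  [2:5] "cfc" (len 3) => palindrome
  [4:7] "cac" (len 3) => palindrome
Longest palindromic substring: "fcf" with length 3

3


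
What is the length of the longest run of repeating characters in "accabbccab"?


Input: "accabbccab"
Scanning for longest run:
  Position 1 ('c'): new char, reset run to 1
  Position 2 ('c'): continues run of 'c', length=2
  Position 3 ('a'): new char, reset run to 1
  Position 4 ('b'): new char, reset run to 1
  Position 5 ('b'): continues run of 'b', length=2
  Position 6 ('c'): new char, reset run to 1
  Position 7 ('c'): continues run of 'c', length=2
  Position 8 ('a'): new char, reset run to 1
  Position 9 ('b'): new char, reset run to 1
Longest run: 'c' with length 2

2


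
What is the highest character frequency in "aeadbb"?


Input: aeadbb
Character counts:
  'a': 2
  'b': 2
  'd': 1
  'e': 1
Maximum frequency: 2

2


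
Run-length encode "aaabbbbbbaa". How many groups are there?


Input: aaabbbbbbaa
Scanning for consecutive runs:
  Group 1: 'a' x 3 (positions 0-2)
  Group 2: 'b' x 6 (positions 3-8)
  Group 3: 'a' x 2 (positions 9-10)
Total groups: 3

3


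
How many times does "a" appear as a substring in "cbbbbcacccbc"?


Searching for "a" in "cbbbbcacccbc"
Scanning each position:
  Position 0: "c" => no
  Position 1: "b" => no
  Position 2: "b" => no
  Position 3: "b" => no
  Position 4: "b" => no
  Position 5: "c" => no
  Position 6: "a" => MATCH
  Position 7: "c" => no
  Position 8: "c" => no
  Position 9: "c" => no
  Position 10: "b" => no
  Position 11: "c" => no
Total occurrences: 1

1
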